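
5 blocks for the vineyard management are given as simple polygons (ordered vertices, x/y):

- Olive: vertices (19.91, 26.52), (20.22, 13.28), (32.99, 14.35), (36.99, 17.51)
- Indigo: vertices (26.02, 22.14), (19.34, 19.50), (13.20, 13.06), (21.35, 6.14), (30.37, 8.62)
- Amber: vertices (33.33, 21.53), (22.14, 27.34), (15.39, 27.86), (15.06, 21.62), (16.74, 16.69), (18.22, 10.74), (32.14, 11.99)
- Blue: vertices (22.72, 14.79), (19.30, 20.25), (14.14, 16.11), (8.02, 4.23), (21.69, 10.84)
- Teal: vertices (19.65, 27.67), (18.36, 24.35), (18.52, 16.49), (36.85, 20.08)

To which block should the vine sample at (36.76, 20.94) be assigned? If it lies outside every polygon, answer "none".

none

Cast a ray rightward from (36.76, 20.94). For each polygon, the edges (by vertex number in listed order) whose endpoints lie on opposite sides of y = 20.94, where each meets that height, and whether that is right or left of the point:
Olive: 1–2 at x≈20.041 (left), 4–1 at x≈30.488 (left) → 0 crossings.
Indigo: 1–2 at x≈22.984 (left), 5–1 at x≈26.406 (left) → 0 crossings.
Amber: 4–5 at x≈15.292 (left), 7–1 at x≈33.256 (left) → 0 crossings.
Blue: no edge straddles that height → 0 crossings.
Teal: 2–3 at x≈18.429 (left), 4–1 at x≈34.901 (left) → 0 crossings.
All counts are even, so the point lies outside every listed polygon.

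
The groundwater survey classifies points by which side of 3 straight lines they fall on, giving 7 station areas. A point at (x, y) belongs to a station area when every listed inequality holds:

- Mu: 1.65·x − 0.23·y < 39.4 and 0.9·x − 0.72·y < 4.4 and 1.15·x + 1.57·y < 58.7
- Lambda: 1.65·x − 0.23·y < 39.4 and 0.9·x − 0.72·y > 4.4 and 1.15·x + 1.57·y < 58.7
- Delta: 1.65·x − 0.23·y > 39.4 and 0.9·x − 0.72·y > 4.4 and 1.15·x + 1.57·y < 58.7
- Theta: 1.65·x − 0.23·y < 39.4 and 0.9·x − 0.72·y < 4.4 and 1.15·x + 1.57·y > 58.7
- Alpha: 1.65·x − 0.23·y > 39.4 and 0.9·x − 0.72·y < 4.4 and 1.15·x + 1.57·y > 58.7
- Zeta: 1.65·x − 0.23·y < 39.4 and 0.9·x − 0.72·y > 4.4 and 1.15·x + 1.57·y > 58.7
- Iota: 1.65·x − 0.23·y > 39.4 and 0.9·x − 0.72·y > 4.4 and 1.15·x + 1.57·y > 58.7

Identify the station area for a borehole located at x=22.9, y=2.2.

Lambda

1.65·22.9 − 0.23·2.2 = 37.279, which is < 39.4
0.9·22.9 − 0.72·2.2 = 19.026, which is > 4.4
1.15·22.9 + 1.57·2.2 = 29.789, which is < 58.7
This sign pattern matches Lambda.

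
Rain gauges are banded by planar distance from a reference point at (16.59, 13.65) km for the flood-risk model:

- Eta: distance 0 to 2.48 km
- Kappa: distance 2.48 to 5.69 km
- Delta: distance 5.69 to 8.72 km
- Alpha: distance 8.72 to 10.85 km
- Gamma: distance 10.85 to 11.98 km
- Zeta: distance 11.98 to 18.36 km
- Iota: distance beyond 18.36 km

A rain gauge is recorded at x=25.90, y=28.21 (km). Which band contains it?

Zeta

Distance = √((25.90−16.59)² + (28.21−13.65)²) = √(86.676 + 211.994) = 17.282 km.
11.98 ≤ 17.282 < 18.36 → Zeta.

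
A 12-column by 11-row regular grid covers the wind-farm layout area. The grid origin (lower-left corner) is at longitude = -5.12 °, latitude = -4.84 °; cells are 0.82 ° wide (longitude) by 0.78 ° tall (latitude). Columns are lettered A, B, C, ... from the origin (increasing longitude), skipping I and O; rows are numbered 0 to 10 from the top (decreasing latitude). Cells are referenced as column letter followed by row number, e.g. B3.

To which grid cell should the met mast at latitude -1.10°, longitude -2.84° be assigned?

C6

Column index: ⌊(-2.84 − -5.12) / 0.82⌋ = ⌊2.780⌋ = 2 → column C
Row offset from origin: ⌊(-1.10 − -4.84) / 0.78⌋ = ⌊4.795⌋ = 4 → row 6 (counted from top)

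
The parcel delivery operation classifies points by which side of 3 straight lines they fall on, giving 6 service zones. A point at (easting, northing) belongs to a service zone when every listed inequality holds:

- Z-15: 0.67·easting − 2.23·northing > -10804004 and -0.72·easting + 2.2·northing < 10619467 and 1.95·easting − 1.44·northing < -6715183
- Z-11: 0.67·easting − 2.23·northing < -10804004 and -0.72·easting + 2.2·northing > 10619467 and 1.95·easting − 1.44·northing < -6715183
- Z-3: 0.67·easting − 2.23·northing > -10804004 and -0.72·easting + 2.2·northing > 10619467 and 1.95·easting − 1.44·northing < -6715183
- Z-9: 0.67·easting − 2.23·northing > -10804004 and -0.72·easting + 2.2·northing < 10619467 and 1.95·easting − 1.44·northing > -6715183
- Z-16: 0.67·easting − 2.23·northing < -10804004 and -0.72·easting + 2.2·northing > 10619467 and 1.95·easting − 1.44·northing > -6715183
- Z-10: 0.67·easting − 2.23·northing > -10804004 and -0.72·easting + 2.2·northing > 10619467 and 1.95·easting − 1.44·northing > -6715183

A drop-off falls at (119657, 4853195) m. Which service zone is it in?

0.67·119657 − 2.23·4853195 = -10742454.660, which is > -10804004
-0.72·119657 + 2.2·4853195 = 10590875.960, which is < 10619467
1.95·119657 − 1.44·4853195 = -6755269.650, which is < -6715183
This sign pattern matches Z-15.

Z-15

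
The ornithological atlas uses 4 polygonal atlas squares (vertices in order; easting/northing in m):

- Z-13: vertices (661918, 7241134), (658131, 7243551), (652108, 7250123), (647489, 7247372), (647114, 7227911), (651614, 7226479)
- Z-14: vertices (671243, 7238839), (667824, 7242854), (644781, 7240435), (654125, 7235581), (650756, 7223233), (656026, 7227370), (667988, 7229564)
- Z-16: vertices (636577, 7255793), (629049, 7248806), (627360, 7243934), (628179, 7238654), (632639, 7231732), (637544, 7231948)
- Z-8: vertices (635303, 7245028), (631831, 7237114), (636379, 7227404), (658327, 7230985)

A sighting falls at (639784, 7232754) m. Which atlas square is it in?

Z-8

Cast a ray rightward from (639784, 7232754). For each polygon, the edges (by vertex number in listed order) whose endpoints lie on opposite sides of northing = 7232754, where each meets that height, and whether that is right or left of the point:
Z-13: 4–5 at easting≈647207.3 (right), 6–1 at easting≈656026.0 (right) → 2 crossings.
Z-14: 4–5 at easting≈653353.7 (right), 7–1 at easting≈669107.5 (right) → 2 crossings.
Z-16: 4–5 at easting≈631980.5 (left), 6–1 at easting≈637511.3 (left) → 0 crossings.
Z-8: 2–3 at easting≈633873.2 (left), 4–1 at easting≈655426.7 (right) → 1 crossing.
Only Z-8 has an odd count, so the point is inside Z-8.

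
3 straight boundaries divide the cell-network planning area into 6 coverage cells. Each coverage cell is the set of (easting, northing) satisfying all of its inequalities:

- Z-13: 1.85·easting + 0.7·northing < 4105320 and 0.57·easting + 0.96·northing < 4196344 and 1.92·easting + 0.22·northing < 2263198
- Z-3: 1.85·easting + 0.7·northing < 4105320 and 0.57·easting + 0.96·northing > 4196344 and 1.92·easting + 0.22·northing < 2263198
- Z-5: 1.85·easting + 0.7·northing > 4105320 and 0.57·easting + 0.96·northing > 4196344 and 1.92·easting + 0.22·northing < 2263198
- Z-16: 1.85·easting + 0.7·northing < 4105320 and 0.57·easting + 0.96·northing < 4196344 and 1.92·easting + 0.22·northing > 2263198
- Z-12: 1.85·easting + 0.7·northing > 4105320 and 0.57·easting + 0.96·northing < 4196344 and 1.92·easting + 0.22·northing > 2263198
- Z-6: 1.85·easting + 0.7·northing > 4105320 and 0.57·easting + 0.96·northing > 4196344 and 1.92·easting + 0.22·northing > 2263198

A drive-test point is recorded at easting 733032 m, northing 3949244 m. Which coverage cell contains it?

1.85·733032 + 0.7·3949244 = 4120580.000, which is > 4105320
0.57·733032 + 0.96·3949244 = 4209102.480, which is > 4196344
1.92·733032 + 0.22·3949244 = 2276255.120, which is > 2263198
This sign pattern matches Z-6.

Z-6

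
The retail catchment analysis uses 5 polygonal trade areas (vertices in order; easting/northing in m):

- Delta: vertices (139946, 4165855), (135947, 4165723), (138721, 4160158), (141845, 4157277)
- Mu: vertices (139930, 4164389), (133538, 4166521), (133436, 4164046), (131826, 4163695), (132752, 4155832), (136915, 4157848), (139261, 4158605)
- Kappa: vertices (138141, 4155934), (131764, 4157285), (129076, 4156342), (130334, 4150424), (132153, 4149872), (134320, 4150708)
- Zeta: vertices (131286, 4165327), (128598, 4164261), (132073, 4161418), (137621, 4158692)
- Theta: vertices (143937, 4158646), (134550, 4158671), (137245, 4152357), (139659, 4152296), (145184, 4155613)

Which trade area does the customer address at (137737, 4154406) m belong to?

Cast a ray rightward from (137737, 4154406). For each polygon, the edges (by vertex number in listed order) whose endpoints lie on opposite sides of northing = 4154406, where each meets that height, and whether that is right or left of the point:
Delta: no edge straddles that height → 0 crossings.
Mu: no edge straddles that height → 0 crossings.
Kappa: 3–4 at easting≈129487.5 (left), 6–1 at easting≈137023.8 (left) → 0 crossings.
Zeta: no edge straddles that height → 0 crossings.
Theta: 2–3 at easting≈136370.4 (left), 4–5 at easting≈143173.5 (right) → 1 crossing.
Only Theta has an odd count, so the point is inside Theta.

Theta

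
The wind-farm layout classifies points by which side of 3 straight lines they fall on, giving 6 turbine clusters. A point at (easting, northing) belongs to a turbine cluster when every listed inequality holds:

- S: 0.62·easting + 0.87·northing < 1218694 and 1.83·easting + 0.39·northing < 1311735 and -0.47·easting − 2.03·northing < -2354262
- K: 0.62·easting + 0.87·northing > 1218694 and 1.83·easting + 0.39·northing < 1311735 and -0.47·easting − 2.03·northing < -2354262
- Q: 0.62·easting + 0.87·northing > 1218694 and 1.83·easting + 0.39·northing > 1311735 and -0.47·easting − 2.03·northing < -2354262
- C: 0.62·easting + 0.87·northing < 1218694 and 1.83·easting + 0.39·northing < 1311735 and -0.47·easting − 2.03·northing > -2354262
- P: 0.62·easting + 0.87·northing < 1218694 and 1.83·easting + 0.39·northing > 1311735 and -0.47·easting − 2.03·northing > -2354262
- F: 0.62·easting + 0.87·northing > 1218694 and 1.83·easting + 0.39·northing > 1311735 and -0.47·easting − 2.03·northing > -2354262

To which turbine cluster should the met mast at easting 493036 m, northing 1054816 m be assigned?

0.62·493036 + 0.87·1054816 = 1223372.240, which is > 1218694
1.83·493036 + 0.39·1054816 = 1313634.120, which is > 1311735
-0.47·493036 − 2.03·1054816 = -2373003.400, which is < -2354262
This sign pattern matches Q.

Q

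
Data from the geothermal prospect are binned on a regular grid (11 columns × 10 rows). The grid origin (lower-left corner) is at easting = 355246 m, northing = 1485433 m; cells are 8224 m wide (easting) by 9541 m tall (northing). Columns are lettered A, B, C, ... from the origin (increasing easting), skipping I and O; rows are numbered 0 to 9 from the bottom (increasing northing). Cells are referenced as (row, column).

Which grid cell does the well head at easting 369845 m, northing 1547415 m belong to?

(6, B)

Column index: ⌊(369845 − 355246) / 8224⌋ = ⌊1.775⌋ = 1 → column B
Row offset from origin: ⌊(1547415 − 1485433) / 9541⌋ = ⌊6.496⌋ = 6 → row 6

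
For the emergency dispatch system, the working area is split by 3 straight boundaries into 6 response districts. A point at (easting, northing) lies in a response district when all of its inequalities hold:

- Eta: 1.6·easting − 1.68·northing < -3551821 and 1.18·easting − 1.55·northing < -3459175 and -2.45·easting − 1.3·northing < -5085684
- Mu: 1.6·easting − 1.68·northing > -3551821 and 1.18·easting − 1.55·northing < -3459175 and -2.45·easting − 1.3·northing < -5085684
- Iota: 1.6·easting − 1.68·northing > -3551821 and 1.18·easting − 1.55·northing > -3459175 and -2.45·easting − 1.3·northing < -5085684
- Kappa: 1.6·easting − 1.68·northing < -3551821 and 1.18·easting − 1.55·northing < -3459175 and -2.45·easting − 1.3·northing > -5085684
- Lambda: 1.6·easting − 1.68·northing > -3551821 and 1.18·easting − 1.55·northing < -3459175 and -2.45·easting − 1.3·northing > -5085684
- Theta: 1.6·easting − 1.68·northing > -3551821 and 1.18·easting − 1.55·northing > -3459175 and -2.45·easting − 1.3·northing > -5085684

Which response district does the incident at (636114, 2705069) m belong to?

Theta

1.6·636114 − 1.68·2705069 = -3526733.520, which is > -3551821
1.18·636114 − 1.55·2705069 = -3442242.430, which is > -3459175
-2.45·636114 − 1.3·2705069 = -5075069.000, which is > -5085684
This sign pattern matches Theta.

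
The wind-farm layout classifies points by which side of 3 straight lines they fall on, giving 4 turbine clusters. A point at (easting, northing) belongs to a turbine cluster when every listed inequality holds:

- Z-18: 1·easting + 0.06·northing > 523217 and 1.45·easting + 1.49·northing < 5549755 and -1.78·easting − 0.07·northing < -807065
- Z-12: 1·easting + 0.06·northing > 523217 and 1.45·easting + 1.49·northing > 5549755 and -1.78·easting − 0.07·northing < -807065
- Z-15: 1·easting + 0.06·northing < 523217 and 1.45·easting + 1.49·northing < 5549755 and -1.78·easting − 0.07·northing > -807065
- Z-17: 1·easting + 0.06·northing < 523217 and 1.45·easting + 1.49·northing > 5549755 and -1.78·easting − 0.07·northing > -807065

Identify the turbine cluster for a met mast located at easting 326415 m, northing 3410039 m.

Z-12

1·326415 + 0.06·3410039 = 531017.340, which is > 523217
1.45·326415 + 1.49·3410039 = 5554259.860, which is > 5549755
-1.78·326415 − 0.07·3410039 = -819721.430, which is < -807065
This sign pattern matches Z-12.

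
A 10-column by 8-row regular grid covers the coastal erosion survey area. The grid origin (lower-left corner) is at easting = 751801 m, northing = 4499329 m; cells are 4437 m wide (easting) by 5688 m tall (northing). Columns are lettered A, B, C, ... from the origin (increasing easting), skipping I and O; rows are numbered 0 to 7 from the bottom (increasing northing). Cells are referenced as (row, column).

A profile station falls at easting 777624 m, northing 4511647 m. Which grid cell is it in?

(2, F)

Column index: ⌊(777624 − 751801) / 4437⌋ = ⌊5.820⌋ = 5 → column F
Row offset from origin: ⌊(4511647 − 4499329) / 5688⌋ = ⌊2.166⌋ = 2 → row 2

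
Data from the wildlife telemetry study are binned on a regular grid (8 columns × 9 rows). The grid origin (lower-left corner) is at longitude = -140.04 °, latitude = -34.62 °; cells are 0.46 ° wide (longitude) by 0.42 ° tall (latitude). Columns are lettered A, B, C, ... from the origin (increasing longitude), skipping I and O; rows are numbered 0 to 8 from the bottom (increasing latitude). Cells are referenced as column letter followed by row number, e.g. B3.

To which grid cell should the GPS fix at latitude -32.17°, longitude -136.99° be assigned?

G5

Column index: ⌊(-136.99 − -140.04) / 0.46⌋ = ⌊6.630⌋ = 6 → column G
Row offset from origin: ⌊(-32.17 − -34.62) / 0.42⌋ = ⌊5.833⌋ = 5 → row 5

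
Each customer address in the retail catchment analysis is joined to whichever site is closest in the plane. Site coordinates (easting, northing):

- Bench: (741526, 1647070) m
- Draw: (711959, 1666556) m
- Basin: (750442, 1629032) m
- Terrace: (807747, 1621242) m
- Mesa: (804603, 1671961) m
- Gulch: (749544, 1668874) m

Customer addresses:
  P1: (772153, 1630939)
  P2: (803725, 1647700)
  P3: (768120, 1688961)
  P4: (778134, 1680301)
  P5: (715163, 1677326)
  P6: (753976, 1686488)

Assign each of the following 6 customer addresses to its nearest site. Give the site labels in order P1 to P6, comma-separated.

P1 → Basin (d²=475004170.00)
P2 → Mesa (d²=589367005.00)
P3 → Gulch (d²=748555345.00)
P4 → Mesa (d²=770163561.00)
P5 → Draw (d²=126258516.00)
P6 → Gulch (d²=329895620.00)

Basin, Mesa, Gulch, Mesa, Draw, Gulch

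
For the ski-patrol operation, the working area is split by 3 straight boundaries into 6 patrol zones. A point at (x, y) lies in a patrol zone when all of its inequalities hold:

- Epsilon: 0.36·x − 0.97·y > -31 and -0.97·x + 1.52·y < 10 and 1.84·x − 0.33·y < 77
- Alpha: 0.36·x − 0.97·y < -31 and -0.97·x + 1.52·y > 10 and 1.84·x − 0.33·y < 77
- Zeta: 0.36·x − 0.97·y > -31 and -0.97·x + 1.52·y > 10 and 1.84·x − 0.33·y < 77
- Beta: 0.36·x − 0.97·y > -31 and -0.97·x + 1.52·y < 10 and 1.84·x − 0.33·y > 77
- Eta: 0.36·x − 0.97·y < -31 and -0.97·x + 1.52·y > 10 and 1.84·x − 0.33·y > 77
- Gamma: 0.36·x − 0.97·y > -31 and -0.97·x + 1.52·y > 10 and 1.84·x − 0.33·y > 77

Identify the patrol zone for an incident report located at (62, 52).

0.36·62 − 0.97·52 = -28.120, which is > -31
-0.97·62 + 1.52·52 = 18.900, which is > 10
1.84·62 − 0.33·52 = 96.920, which is > 77
This sign pattern matches Gamma.

Gamma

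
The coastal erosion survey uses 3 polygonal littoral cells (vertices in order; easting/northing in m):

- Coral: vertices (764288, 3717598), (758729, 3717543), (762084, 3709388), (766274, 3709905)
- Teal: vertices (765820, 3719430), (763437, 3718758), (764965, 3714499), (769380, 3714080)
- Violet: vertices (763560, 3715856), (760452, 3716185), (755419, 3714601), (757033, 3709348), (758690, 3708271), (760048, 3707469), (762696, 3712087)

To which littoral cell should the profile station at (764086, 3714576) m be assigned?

Cast a ray rightward from (764086, 3714576). For each polygon, the edges (by vertex number in listed order) whose endpoints lie on opposite sides of northing = 3714576, where each meets that height, and whether that is right or left of the point:
Coral: 2–3 at easting≈759949.6 (left), 4–1 at easting≈765068.1 (right) → 1 crossing.
Teal: 2–3 at easting≈764937.4 (right), 4–1 at easting≈769050.0 (right) → 2 crossings.
Violet: 3–4 at easting≈755426.7 (left), 7–1 at easting≈763266.6 (left) → 0 crossings.
Only Coral has an odd count, so the point is inside Coral.

Coral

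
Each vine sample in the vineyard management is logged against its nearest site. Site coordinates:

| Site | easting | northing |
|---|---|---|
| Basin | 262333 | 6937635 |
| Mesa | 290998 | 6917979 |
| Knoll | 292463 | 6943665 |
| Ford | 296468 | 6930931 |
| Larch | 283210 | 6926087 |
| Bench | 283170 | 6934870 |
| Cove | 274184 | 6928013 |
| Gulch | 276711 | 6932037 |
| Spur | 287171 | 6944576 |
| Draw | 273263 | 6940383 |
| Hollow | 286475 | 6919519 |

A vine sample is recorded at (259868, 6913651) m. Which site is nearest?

Squared distances to each site:
Basin: 581308481.000; Mesa: 987808484.000; Knoll: 1963274221.000; Ford: 1638158400.000; Larch: 699503060.000; Bench: 993229165.000; Cove: 411214900.000; Gulch: 621731645.000; Spur: 1701809434.000; Draw: 894025849.000; Hollow: 742365873.000.
Minimum at Cove.

Cove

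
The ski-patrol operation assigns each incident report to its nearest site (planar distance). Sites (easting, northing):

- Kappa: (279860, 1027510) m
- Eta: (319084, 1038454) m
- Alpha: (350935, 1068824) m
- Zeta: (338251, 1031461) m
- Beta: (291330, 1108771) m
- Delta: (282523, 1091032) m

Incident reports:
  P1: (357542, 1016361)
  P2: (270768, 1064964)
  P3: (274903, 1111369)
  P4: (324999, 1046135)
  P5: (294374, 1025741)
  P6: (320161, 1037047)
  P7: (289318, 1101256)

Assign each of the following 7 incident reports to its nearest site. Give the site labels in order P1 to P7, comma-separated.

P1 → Zeta (d²=600152681.00)
P2 → Delta (d²=817720649.00)
P3 → Beta (d²=276595933.00)
P4 → Eta (d²=93984986.00)
P5 → Kappa (d²=213785557.00)
P6 → Eta (d²=3139578.00)
P7 → Beta (d²=60523369.00)

Zeta, Delta, Beta, Eta, Kappa, Eta, Beta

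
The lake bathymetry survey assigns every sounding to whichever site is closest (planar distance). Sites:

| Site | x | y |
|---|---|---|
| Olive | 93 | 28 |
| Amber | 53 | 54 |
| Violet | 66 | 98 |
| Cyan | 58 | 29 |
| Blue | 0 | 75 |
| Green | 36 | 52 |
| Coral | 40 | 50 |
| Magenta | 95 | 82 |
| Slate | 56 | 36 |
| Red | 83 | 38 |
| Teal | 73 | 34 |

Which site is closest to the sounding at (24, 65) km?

Green

Squared distances to each site:
Olive: 6130.000; Amber: 962.000; Violet: 2853.000; Cyan: 2452.000; Blue: 676.000; Green: 313.000; Coral: 481.000; Magenta: 5330.000; Slate: 1865.000; Red: 4210.000; Teal: 3362.000.
Minimum at Green.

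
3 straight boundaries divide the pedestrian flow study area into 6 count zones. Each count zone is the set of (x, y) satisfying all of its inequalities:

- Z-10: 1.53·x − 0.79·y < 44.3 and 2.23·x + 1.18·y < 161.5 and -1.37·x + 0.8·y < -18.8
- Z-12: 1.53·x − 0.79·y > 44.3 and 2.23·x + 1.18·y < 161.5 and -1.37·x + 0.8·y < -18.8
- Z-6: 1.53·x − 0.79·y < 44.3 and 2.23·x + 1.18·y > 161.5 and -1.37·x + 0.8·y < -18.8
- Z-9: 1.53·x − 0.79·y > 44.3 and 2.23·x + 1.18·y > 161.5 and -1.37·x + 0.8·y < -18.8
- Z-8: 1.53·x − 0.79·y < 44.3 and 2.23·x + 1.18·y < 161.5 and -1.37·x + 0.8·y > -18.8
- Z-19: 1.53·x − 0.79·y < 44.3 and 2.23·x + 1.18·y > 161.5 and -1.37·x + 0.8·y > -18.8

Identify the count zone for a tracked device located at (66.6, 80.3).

Z-6

1.53·66.6 − 0.79·80.3 = 38.461, which is < 44.3
2.23·66.6 + 1.18·80.3 = 243.272, which is > 161.5
-1.37·66.6 + 0.8·80.3 = -27.002, which is < -18.8
This sign pattern matches Z-6.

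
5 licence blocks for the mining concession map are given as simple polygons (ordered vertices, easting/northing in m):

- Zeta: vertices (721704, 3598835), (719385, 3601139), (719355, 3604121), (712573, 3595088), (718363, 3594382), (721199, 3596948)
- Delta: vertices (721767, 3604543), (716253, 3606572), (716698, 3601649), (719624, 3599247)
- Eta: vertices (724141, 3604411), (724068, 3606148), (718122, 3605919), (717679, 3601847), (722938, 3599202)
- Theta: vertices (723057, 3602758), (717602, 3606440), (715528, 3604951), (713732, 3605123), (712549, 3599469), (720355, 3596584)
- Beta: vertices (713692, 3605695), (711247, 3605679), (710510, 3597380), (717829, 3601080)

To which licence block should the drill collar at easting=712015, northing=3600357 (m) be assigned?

Cast a ray rightward from (712015, 3600357). For each polygon, the edges (by vertex number in listed order) whose endpoints lie on opposite sides of northing = 3600357, where each meets that height, and whether that is right or left of the point:
Zeta: 1–2 at easting≈720172.1 (right), 3–4 at easting≈716529.0 (right) → 2 crossings.
Delta: 3–4 at easting≈718271.9 (right), 4–1 at easting≈720073.2 (right) → 2 crossings.
Eta: 4–5 at easting≈720641.5 (right), 5–1 at easting≈723204.7 (right) → 2 crossings.
Theta: 4–5 at easting≈712734.8 (right), 6–1 at easting≈722006.2 (right) → 2 crossings.
Beta: 2–3 at easting≈710774.4 (left), 3–4 at easting≈716398.8 (right) → 1 crossing.
Only Beta has an odd count, so the point is inside Beta.

Beta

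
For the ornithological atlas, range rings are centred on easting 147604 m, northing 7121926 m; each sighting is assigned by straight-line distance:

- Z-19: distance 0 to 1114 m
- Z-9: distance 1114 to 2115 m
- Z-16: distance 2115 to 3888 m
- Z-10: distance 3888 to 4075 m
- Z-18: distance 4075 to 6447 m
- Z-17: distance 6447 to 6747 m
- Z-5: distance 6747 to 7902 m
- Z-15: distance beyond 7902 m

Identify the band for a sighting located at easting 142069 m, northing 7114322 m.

Z-15

Distance = √((142069−147604)² + (7114322−7121926)²) = √(30636225.000 + 57820816.000) = 9405.160 m.
7902 ≤ 9405.160 < ∞ → Z-15.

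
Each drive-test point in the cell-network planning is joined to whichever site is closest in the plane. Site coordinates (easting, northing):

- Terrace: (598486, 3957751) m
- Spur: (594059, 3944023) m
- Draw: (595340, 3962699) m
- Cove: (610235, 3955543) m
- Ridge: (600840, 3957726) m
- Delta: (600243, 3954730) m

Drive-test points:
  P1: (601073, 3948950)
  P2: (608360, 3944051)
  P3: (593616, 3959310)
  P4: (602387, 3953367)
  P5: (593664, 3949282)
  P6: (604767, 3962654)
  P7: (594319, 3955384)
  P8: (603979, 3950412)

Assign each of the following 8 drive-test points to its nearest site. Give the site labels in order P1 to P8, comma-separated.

P1 → Delta (d²=34097300.00)
P2 → Cove (d²=135581689.00)
P3 → Draw (d²=14457497.00)
P4 → Delta (d²=6454505.00)
P5 → Spur (d²=27813106.00)
P6 → Ridge (d²=39706513.00)
P7 → Terrace (d²=22966578.00)
P8 → Delta (d²=32602820.00)

Delta, Cove, Draw, Delta, Spur, Ridge, Terrace, Delta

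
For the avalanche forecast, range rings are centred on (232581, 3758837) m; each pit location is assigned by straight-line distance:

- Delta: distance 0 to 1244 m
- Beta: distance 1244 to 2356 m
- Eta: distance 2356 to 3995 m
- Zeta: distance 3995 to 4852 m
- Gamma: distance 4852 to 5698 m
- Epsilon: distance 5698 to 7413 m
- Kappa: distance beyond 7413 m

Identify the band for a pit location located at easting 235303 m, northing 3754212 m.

Distance = √((235303−232581)² + (3754212−3758837)²) = √(7409284.000 + 21390625.000) = 5366.555 m.
4852 ≤ 5366.555 < 5698 → Gamma.

Gamma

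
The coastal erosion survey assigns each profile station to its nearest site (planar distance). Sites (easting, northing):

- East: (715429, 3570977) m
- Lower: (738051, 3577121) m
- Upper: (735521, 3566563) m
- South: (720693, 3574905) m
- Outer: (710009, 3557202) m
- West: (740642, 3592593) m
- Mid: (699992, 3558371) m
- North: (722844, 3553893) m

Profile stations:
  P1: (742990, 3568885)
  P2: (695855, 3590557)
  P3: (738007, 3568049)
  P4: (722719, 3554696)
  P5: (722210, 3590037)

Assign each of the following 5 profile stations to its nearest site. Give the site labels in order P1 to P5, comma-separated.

Upper, East, Upper, North, South

P1 → Upper (d²=61177645.00)
P2 → East (d²=766517876.00)
P3 → Upper (d²=8388392.00)
P4 → North (d²=660434.00)
P5 → South (d²=231278713.00)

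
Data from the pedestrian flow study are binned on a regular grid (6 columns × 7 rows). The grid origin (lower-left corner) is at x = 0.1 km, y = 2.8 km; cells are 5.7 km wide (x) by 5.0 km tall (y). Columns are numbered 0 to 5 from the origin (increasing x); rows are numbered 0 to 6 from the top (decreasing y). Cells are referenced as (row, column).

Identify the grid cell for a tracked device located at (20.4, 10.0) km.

Column index: ⌊(20.4 − 0.1) / 5.7⌋ = ⌊3.561⌋ = 3
Row offset from origin: ⌊(10.0 − 2.8) / 5.0⌋ = ⌊1.440⌋ = 1 → row 5 (counted from top)

(5, 3)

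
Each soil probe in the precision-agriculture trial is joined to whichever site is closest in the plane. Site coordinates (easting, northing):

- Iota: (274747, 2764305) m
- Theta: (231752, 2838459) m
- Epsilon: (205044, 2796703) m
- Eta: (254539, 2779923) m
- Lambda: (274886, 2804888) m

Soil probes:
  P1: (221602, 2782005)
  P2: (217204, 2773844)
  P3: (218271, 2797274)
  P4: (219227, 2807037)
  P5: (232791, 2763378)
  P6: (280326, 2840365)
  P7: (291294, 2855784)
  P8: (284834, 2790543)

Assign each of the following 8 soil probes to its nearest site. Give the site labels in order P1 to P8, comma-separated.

Epsilon, Epsilon, Epsilon, Epsilon, Eta, Lambda, Lambda, Lambda

P1 → Epsilon (d²=490198568.00)
P2 → Epsilon (d²=670399481.00)
P3 → Epsilon (d²=175279570.00)
P4 → Epsilon (d²=307949045.00)
P5 → Eta (d²=746712529.00)
P6 → Lambda (d²=1288211129.00)
P7 → Lambda (d²=2859625280.00)
P8 → Lambda (d²=304741729.00)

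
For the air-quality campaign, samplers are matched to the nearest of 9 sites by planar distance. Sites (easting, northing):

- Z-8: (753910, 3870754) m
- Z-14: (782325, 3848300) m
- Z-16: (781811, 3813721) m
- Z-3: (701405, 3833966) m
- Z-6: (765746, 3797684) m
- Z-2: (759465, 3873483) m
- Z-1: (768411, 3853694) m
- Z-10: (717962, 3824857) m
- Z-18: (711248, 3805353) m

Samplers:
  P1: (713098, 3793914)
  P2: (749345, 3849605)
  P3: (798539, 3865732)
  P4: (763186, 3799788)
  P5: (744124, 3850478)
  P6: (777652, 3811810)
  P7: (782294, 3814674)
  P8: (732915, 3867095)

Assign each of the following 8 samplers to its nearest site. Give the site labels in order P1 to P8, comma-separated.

Z-18, Z-1, Z-14, Z-6, Z-8, Z-16, Z-16, Z-8

P1 → Z-18 (d²=134273221.00)
P2 → Z-1 (d²=380232277.00)
P3 → Z-14 (d²=566768420.00)
P4 → Z-6 (d²=10980416.00)
P5 → Z-8 (d²=506881972.00)
P6 → Z-16 (d²=20949202.00)
P7 → Z-16 (d²=1141498.00)
P8 → Z-8 (d²=454178306.00)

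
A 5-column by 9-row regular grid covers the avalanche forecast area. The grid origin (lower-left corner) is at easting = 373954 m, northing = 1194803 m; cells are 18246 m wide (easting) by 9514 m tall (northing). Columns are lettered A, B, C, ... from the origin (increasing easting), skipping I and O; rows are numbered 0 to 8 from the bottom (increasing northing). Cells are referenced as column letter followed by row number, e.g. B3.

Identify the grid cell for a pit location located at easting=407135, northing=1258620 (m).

B6

Column index: ⌊(407135 − 373954) / 18246⌋ = ⌊1.819⌋ = 1 → column B
Row offset from origin: ⌊(1258620 − 1194803) / 9514⌋ = ⌊6.708⌋ = 6 → row 6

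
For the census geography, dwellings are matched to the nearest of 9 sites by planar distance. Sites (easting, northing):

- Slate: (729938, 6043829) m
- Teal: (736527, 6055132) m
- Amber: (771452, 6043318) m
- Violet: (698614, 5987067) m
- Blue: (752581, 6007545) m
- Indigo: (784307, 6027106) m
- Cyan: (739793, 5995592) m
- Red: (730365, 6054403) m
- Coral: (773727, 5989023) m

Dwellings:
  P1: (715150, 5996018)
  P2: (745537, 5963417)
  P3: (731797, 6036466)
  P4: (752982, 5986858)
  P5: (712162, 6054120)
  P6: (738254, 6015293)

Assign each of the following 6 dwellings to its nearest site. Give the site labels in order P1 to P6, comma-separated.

Violet, Cyan, Slate, Cyan, Red, Blue

P1 → Violet (d²=353559697.00)
P2 → Cyan (d²=1068224161.00)
P3 → Slate (d²=57669650.00)
P4 → Cyan (d²=250232477.00)
P5 → Red (d²=331429298.00)
P6 → Blue (d²=265294433.00)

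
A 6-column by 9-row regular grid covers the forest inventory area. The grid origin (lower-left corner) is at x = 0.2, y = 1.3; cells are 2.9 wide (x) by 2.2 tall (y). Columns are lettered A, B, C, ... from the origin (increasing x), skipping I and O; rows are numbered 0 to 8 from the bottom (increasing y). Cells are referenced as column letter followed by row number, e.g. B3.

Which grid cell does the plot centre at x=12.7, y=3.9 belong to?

Column index: ⌊(12.7 − 0.2) / 2.9⌋ = ⌊4.310⌋ = 4 → column E
Row offset from origin: ⌊(3.9 − 1.3) / 2.2⌋ = ⌊1.182⌋ = 1 → row 1

E1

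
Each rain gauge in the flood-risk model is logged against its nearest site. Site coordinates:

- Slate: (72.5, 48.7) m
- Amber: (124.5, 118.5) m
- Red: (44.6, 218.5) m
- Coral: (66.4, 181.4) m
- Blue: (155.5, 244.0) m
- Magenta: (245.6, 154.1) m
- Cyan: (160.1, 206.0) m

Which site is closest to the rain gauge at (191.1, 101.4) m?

Squared distances to each site:
Slate: 16843.250; Amber: 4727.970; Red: 35174.660; Coral: 21950.090; Blue: 21602.120; Magenta: 5747.540; Cyan: 11902.160.
Minimum at Amber.

Amber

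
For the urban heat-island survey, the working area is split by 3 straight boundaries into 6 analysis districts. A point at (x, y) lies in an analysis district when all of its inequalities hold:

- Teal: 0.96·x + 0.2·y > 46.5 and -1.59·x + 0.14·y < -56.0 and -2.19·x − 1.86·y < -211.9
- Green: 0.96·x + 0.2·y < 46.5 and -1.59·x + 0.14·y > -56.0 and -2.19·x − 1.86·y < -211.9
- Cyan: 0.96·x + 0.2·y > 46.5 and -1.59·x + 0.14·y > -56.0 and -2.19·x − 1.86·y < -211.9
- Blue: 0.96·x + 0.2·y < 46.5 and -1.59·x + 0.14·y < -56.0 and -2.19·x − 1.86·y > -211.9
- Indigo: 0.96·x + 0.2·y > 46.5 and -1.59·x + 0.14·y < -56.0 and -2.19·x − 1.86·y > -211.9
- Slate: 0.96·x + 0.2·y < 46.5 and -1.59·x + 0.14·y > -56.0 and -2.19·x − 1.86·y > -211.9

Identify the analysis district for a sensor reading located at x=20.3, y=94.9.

0.96·20.3 + 0.2·94.9 = 38.468, which is < 46.5
-1.59·20.3 + 0.14·94.9 = -18.991, which is > -56.0
-2.19·20.3 − 1.86·94.9 = -220.971, which is < -211.9
This sign pattern matches Green.

Green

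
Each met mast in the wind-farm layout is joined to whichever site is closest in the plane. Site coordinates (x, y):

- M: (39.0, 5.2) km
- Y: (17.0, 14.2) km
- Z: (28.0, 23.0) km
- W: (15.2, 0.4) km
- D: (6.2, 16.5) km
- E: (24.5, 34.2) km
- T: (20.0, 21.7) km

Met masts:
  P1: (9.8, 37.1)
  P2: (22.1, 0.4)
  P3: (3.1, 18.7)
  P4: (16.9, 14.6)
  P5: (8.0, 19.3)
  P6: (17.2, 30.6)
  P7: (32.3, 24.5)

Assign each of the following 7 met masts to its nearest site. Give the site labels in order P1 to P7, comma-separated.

E, W, D, Y, D, E, Z

P1 → E (d²=224.50)
P2 → W (d²=47.61)
P3 → D (d²=14.45)
P4 → Y (d²=0.17)
P5 → D (d²=11.08)
P6 → E (d²=66.25)
P7 → Z (d²=20.74)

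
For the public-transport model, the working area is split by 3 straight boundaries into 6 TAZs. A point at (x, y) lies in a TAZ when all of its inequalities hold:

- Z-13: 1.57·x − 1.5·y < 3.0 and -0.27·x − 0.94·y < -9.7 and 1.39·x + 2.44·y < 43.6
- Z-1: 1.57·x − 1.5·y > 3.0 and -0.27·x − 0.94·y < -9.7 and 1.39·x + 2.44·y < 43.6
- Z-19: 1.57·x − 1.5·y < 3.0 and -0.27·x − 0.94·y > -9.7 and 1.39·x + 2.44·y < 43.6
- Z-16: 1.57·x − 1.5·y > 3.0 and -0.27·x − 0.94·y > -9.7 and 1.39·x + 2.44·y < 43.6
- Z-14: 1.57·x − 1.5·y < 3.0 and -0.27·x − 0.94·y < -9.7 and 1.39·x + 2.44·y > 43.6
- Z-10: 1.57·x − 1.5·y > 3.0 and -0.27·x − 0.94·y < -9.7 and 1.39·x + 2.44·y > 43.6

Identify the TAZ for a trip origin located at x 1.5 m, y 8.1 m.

Z-19

1.57·1.5 − 1.5·8.1 = -9.795, which is < 3.0
-0.27·1.5 − 0.94·8.1 = -8.019, which is > -9.7
1.39·1.5 + 2.44·8.1 = 21.849, which is < 43.6
This sign pattern matches Z-19.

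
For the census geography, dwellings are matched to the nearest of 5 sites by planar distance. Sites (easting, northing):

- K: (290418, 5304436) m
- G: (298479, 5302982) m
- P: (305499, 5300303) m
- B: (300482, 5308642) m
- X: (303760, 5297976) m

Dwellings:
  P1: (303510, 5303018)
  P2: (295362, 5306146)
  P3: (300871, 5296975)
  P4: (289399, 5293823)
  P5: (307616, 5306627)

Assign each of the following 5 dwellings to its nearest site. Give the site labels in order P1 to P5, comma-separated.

P, G, X, K, P

P1 → P (d²=11327346.00)
P2 → G (d²=19726585.00)
P3 → X (d²=9348322.00)
P4 → K (d²=113674130.00)
P5 → P (d²=44474665.00)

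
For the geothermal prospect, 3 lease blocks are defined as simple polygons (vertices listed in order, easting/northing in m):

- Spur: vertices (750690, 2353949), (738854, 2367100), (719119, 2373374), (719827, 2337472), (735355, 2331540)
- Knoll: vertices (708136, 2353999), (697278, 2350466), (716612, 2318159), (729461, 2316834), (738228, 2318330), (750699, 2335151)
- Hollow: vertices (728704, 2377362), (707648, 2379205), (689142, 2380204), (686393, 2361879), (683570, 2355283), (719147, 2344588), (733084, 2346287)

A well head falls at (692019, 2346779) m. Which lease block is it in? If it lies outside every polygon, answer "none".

Cast a ray rightward from (692019, 2346779). For each polygon, the edges (by vertex number in listed order) whose endpoints lie on opposite sides of northing = 2346779, where each meets that height, and whether that is right or left of the point:
Spur: 3–4 at easting≈719643.5 (right), 5–1 at easting≈745783.4 (right) → 2 crossings.
Knoll: 2–3 at easting≈699484.5 (right), 6–1 at easting≈724440.4 (right) → 2 crossings.
Hollow: 5–6 at easting≈711858.6 (right), 7–1 at easting≈733014.7 (right) → 2 crossings.
All counts are even, so the point lies outside every listed polygon.

none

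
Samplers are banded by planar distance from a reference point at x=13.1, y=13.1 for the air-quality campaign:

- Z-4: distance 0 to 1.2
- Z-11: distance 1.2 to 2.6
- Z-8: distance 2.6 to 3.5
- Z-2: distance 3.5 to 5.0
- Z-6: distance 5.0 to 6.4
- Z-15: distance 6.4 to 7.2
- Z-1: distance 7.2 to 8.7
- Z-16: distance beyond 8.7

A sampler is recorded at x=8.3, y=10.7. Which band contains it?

Z-6

Distance = √((8.3−13.1)² + (10.7−13.1)²) = √(23.040 + 5.760) = 5.367.
5.0 ≤ 5.367 < 6.4 → Z-6.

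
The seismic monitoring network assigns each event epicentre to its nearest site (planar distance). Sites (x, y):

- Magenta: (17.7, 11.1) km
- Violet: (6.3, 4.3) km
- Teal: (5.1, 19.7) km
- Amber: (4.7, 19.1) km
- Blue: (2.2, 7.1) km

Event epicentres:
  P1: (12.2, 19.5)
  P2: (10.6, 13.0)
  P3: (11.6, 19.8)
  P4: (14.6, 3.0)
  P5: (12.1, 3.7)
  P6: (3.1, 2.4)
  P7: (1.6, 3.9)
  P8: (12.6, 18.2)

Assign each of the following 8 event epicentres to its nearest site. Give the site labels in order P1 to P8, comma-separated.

P1 → Teal (d²=50.45)
P2 → Magenta (d²=54.02)
P3 → Teal (d²=42.26)
P4 → Violet (d²=70.58)
P5 → Violet (d²=34.00)
P6 → Violet (d²=13.85)
P7 → Blue (d²=10.60)
P8 → Teal (d²=58.50)

Teal, Magenta, Teal, Violet, Violet, Violet, Blue, Teal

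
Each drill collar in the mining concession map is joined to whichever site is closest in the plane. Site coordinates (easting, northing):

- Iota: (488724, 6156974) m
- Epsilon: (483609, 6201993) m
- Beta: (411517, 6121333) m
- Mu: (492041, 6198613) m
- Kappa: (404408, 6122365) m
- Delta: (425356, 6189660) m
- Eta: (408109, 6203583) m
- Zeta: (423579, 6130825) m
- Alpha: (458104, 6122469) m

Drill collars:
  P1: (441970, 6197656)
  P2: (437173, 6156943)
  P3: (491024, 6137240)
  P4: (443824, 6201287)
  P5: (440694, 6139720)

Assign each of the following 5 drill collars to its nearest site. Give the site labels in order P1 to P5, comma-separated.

P1 → Delta (d²=339961012.00)
P2 → Zeta (d²=866946760.00)
P3 → Iota (d²=394720756.00)
P4 → Delta (d²=476254153.00)
P5 → Zeta (d²=372044250.00)

Delta, Zeta, Iota, Delta, Zeta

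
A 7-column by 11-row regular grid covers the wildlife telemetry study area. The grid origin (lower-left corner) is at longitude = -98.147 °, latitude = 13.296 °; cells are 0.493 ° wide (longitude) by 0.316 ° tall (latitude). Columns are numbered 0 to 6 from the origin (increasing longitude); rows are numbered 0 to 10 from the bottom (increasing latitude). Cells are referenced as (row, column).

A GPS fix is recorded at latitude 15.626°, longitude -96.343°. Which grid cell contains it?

(7, 3)

Column index: ⌊(-96.343 − -98.147) / 0.493⌋ = ⌊3.659⌋ = 3
Row offset from origin: ⌊(15.626 − 13.296) / 0.316⌋ = ⌊7.373⌋ = 7 → row 7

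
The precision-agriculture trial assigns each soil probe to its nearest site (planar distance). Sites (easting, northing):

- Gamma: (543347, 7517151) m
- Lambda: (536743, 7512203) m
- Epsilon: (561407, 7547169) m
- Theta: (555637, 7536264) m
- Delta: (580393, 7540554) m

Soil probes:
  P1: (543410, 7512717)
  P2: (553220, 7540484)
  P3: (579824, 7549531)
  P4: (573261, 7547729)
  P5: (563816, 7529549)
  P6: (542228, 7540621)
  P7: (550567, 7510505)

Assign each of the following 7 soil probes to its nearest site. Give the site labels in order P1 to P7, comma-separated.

P1 → Gamma (d²=19664325.00)
P2 → Theta (d²=23650289.00)
P3 → Delta (d²=80910290.00)
P4 → Delta (d²=102346049.00)
P5 → Theta (d²=111987266.00)
P6 → Theta (d²=198784730.00)
P7 → Gamma (d²=96297716.00)

Gamma, Theta, Delta, Delta, Theta, Theta, Gamma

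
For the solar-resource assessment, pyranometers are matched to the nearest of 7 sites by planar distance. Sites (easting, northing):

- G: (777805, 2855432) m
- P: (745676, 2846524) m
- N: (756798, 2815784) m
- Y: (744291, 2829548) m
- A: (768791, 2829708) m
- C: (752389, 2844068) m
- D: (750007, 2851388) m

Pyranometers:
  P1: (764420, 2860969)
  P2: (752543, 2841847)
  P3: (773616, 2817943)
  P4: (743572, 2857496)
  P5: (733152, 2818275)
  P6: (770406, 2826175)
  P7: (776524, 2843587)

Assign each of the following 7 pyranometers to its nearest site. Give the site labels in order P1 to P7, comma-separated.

G, C, A, D, Y, A, G

P1 → G (d²=209816594.00)
P2 → C (d²=4956557.00)
P3 → A (d²=161695850.00)
P4 → D (d²=78716889.00)
P5 → Y (d²=251157850.00)
P6 → A (d²=15090314.00)
P7 → G (d²=141944986.00)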